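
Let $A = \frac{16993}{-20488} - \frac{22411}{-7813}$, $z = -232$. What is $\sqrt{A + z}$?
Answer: $\frac{i \sqrt{8716502304525106}}{6156644} \approx 15.164 i$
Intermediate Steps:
$A = \frac{25106943}{12313288}$ ($A = 16993 \left(- \frac{1}{20488}\right) - - \frac{22411}{7813} = - \frac{16993}{20488} + \frac{22411}{7813} = \frac{25106943}{12313288} \approx 2.039$)
$\sqrt{A + z} = \sqrt{\frac{25106943}{12313288} - 232} = \sqrt{- \frac{2831575873}{12313288}} = \frac{i \sqrt{8716502304525106}}{6156644}$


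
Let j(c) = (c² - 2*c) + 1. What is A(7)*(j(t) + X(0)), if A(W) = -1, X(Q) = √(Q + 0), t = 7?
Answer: -36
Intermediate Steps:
j(c) = 1 + c² - 2*c
X(Q) = √Q
A(7)*(j(t) + X(0)) = -((1 + 7² - 2*7) + √0) = -((1 + 49 - 14) + 0) = -(36 + 0) = -1*36 = -36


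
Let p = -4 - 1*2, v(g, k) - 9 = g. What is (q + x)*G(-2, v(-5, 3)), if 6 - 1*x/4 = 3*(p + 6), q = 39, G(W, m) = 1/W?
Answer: -63/2 ≈ -31.500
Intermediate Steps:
v(g, k) = 9 + g
p = -6 (p = -4 - 2 = -6)
x = 24 (x = 24 - 12*(-6 + 6) = 24 - 12*0 = 24 - 4*0 = 24 + 0 = 24)
(q + x)*G(-2, v(-5, 3)) = (39 + 24)/(-2) = 63*(-1/2) = -63/2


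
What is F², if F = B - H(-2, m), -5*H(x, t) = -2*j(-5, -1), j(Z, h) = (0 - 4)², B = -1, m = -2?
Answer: 1369/25 ≈ 54.760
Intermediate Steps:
j(Z, h) = 16 (j(Z, h) = (-4)² = 16)
H(x, t) = 32/5 (H(x, t) = -(-2)*16/5 = -⅕*(-32) = 32/5)
F = -37/5 (F = -1 - 1*32/5 = -1 - 32/5 = -37/5 ≈ -7.4000)
F² = (-37/5)² = 1369/25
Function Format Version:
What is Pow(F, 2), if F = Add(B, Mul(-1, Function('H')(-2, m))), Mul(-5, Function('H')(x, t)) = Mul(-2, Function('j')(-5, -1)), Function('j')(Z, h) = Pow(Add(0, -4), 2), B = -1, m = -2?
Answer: Rational(1369, 25) ≈ 54.760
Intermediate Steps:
Function('j')(Z, h) = 16 (Function('j')(Z, h) = Pow(-4, 2) = 16)
Function('H')(x, t) = Rational(32, 5) (Function('H')(x, t) = Mul(Rational(-1, 5), Mul(-2, 16)) = Mul(Rational(-1, 5), -32) = Rational(32, 5))
F = Rational(-37, 5) (F = Add(-1, Mul(-1, Rational(32, 5))) = Add(-1, Rational(-32, 5)) = Rational(-37, 5) ≈ -7.4000)
Pow(F, 2) = Pow(Rational(-37, 5), 2) = Rational(1369, 25)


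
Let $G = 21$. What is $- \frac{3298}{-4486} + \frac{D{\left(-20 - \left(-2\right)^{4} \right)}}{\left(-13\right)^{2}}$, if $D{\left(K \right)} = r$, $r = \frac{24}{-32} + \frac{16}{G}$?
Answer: $\frac{23411447}{31841628} \approx 0.73525$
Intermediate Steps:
$r = \frac{1}{84}$ ($r = \frac{24}{-32} + \frac{16}{21} = 24 \left(- \frac{1}{32}\right) + 16 \cdot \frac{1}{21} = - \frac{3}{4} + \frac{16}{21} = \frac{1}{84} \approx 0.011905$)
$D{\left(K \right)} = \frac{1}{84}$
$- \frac{3298}{-4486} + \frac{D{\left(-20 - \left(-2\right)^{4} \right)}}{\left(-13\right)^{2}} = - \frac{3298}{-4486} + \frac{1}{84 \left(-13\right)^{2}} = \left(-3298\right) \left(- \frac{1}{4486}\right) + \frac{1}{84 \cdot 169} = \frac{1649}{2243} + \frac{1}{84} \cdot \frac{1}{169} = \frac{1649}{2243} + \frac{1}{14196} = \frac{23411447}{31841628}$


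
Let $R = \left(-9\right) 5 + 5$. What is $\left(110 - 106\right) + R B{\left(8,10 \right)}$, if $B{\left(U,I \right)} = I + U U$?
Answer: $-2956$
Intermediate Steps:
$B{\left(U,I \right)} = I + U^{2}$
$R = -40$ ($R = -45 + 5 = -40$)
$\left(110 - 106\right) + R B{\left(8,10 \right)} = \left(110 - 106\right) - 40 \left(10 + 8^{2}\right) = \left(110 - 106\right) - 40 \left(10 + 64\right) = 4 - 2960 = -2956$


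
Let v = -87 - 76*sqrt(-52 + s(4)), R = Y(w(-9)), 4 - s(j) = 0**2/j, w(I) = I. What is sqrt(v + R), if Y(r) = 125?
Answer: sqrt(38 - 304*I*sqrt(3)) ≈ 16.821 - 15.651*I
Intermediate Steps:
s(j) = 4 (s(j) = 4 - 0**2/j = 4 - 0/j = 4 - 1*0 = 4 + 0 = 4)
R = 125
v = -87 - 304*I*sqrt(3) (v = -87 - 76*sqrt(-52 + 4) = -87 - 304*I*sqrt(3) ≈ -87.0 - 526.54*I)
sqrt(v + R) = sqrt((-87 - 304*I*sqrt(3)) + 125) = sqrt(38 - 304*I*sqrt(3))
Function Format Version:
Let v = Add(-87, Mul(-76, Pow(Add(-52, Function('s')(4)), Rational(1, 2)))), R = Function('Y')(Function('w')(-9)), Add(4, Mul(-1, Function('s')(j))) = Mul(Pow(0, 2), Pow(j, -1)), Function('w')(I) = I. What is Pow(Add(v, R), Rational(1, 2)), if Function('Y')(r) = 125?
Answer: Pow(Add(38, Mul(-304, I, Pow(3, Rational(1, 2)))), Rational(1, 2)) ≈ Add(16.821, Mul(-15.651, I))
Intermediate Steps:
Function('s')(j) = 4 (Function('s')(j) = Add(4, Mul(-1, Mul(Pow(0, 2), Pow(j, -1)))) = Add(4, Mul(-1, Mul(0, Pow(j, -1)))) = Add(4, Mul(-1, 0)) = Add(4, 0) = 4)
R = 125
v = Add(-87, Mul(-304, I, Pow(3, Rational(1, 2)))) (v = Add(-87, Mul(-76, Pow(Add(-52, 4), Rational(1, 2)))) = Add(-87, Mul(-76, Pow(-48, Rational(1, 2)))) = Add(-87, Mul(-76, Mul(4, I, Pow(3, Rational(1, 2))))) = Add(-87, Mul(-304, I, Pow(3, Rational(1, 2)))) ≈ Add(-87.000, Mul(-526.54, I)))
Pow(Add(v, R), Rational(1, 2)) = Pow(Add(Add(-87, Mul(-304, I, Pow(3, Rational(1, 2)))), 125), Rational(1, 2)) = Pow(Add(38, Mul(-304, I, Pow(3, Rational(1, 2)))), Rational(1, 2))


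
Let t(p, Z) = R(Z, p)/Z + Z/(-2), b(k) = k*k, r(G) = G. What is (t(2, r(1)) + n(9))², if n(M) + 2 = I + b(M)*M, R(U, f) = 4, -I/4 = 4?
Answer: 2042041/4 ≈ 5.1051e+5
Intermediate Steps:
I = -16 (I = -4*4 = -16)
b(k) = k²
n(M) = -18 + M³ (n(M) = -2 + (-16 + M²*M) = -2 + (-16 + M³) = -18 + M³)
t(p, Z) = 4/Z - Z/2 (t(p, Z) = 4/Z + Z/(-2) = 4/Z + Z*(-½) = 4/Z - Z/2)
(t(2, r(1)) + n(9))² = ((4/1 - ½*1) + (-18 + 9³))² = ((4*1 - ½) + (-18 + 729))² = ((4 - ½) + 711)² = (7/2 + 711)² = (1429/2)² = 2042041/4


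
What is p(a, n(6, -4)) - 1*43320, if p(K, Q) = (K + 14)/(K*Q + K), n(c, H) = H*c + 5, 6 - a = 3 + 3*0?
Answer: -2339297/54 ≈ -43320.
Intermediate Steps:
a = 3 (a = 6 - (3 + 3*0) = 6 - (3 + 0) = 6 - 1*3 = 6 - 3 = 3)
n(c, H) = 5 + H*c
p(K, Q) = (14 + K)/(K + K*Q)
p(a, n(6, -4)) - 1*43320 = (14 + 3)/(3*(1 + (5 - 4*6))) - 1*43320 = (⅓)*17/(1 + (5 - 24)) - 43320 = (⅓)*17/(1 - 19) - 43320 = (⅓)*17/(-18) - 43320 = (⅓)*(-1/18)*17 - 43320 = -17/54 - 43320 = -2339297/54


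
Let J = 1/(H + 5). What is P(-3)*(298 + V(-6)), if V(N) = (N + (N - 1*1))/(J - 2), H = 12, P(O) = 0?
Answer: 0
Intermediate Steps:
J = 1/17 (J = 1/(12 + 5) = 1/17 ≈ 0.058824)
V(N) = 17/33 - 34*N/33 (V(N) = (N + (N - 1*1))/(1/17 - 2) = (N + (N - 1))/(-33/17) = (N + (-1 + N))*(-17/33) = (-1 + 2*N)*(-17/33) = 17/33 - 34*N/33)
P(-3)*(298 + V(-6)) = 0*(298 + (17/33 - 34/33*(-6))) = 0*(298 + (17/33 + 68/11)) = 0*(298 + 221/33) = 0*(10055/33) = 0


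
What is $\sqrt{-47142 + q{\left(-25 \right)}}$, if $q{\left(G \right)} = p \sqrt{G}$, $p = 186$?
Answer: $\sqrt{-47142 + 930 i} \approx 2.142 + 217.13 i$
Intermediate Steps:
$q{\left(G \right)} = 186 \sqrt{G}$
$\sqrt{-47142 + q{\left(-25 \right)}} = \sqrt{-47142 + 186 \sqrt{-25}} = \sqrt{-47142 + 186 \cdot 5 i} = \sqrt{-47142 + 930 i}$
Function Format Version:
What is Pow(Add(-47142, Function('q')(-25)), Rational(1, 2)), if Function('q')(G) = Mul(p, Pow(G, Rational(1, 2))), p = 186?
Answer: Pow(Add(-47142, Mul(930, I)), Rational(1, 2)) ≈ Add(2.142, Mul(217.13, I))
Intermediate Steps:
Function('q')(G) = Mul(186, Pow(G, Rational(1, 2)))
Pow(Add(-47142, Function('q')(-25)), Rational(1, 2)) = Pow(Add(-47142, Mul(186, Pow(-25, Rational(1, 2)))), Rational(1, 2)) = Pow(Add(-47142, Mul(186, Mul(5, I))), Rational(1, 2)) = Pow(Add(-47142, Mul(930, I)), Rational(1, 2))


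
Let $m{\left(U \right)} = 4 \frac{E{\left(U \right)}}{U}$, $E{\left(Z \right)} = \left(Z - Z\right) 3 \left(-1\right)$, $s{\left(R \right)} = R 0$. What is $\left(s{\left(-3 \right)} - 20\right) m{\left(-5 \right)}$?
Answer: $0$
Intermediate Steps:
$s{\left(R \right)} = 0$
$E{\left(Z \right)} = 0$ ($E{\left(Z \right)} = 0 \cdot 3 \left(-1\right) = 0 \left(-1\right) = 0$)
$m{\left(U \right)} = 0$ ($m{\left(U \right)} = 4 \frac{0}{U} = 4 \cdot 0 = 0$)
$\left(s{\left(-3 \right)} - 20\right) m{\left(-5 \right)} = \left(0 - 20\right) 0 = \left(-20\right) 0 = 0$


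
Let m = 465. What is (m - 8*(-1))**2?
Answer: 223729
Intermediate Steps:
(m - 8*(-1))**2 = (465 - 8*(-1))**2 = (465 + 8)**2 = 473**2 = 223729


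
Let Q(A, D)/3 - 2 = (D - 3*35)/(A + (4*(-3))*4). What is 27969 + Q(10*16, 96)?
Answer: 3133173/112 ≈ 27975.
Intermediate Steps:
Q(A, D) = 6 + 3*(-105 + D)/(-48 + A) (Q(A, D) = 6 + 3*((D - 3*35)/(A + (4*(-3))*4)) = 6 + 3*((D - 105)/(A - 12*4)) = 6 + 3*((-105 + D)/(A - 48)) = 6 + 3*((-105 + D)/(-48 + A)) = 6 + 3*(-105 + D)/(-48 + A))
27969 + Q(10*16, 96) = 27969 + 3*(-201 + 96 + 2*(10*16))/(-48 + 10*16) = 27969 + 3*(-201 + 96 + 2*160)/(-48 + 160) = 27969 + 3*(-201 + 96 + 320)/112 = 27969 + 3*(1/112)*215 = 27969 + 645/112 = 3133173/112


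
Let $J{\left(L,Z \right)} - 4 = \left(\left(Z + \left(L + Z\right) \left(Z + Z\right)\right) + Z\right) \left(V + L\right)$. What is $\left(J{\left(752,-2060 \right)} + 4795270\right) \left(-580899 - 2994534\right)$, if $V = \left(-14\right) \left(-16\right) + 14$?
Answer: $-19077748470266442$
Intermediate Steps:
$V = 238$ ($V = 224 + 14 = 238$)
$J{\left(L,Z \right)} = 4 + \left(238 + L\right) \left(2 Z + 2 Z \left(L + Z\right)\right)$ ($J{\left(L,Z \right)} = 4 + \left(\left(Z + \left(L + Z\right) \left(Z + Z\right)\right) + Z\right) \left(238 + L\right) = 4 + \left(\left(Z + \left(L + Z\right) 2 Z\right) + Z\right) \left(238 + L\right) = 4 + \left(\left(Z + 2 Z \left(L + Z\right)\right) + Z\right) \left(238 + L\right) = 4 + \left(2 Z + 2 Z \left(L + Z\right)\right) \left(238 + L\right) = 4 + \left(238 + L\right) \left(2 Z + 2 Z \left(L + Z\right)\right)$)
$\left(J{\left(752,-2060 \right)} + 4795270\right) \left(-580899 - 2994534\right) = \left(\left(4 + 476 \left(-2060\right) + 476 \left(-2060\right)^{2} + 2 \cdot 752 \left(-2060\right)^{2} + 2 \left(-2060\right) 752^{2} + 478 \cdot 752 \left(-2060\right)\right) + 4795270\right) \left(-580899 - 2994534\right) = \left(\left(4 - 980560 + 476 \cdot 4243600 + 2 \cdot 752 \cdot 4243600 + 2 \left(-2060\right) 565504 - 740479360\right) + 4795270\right) \left(-3575433\right) = \left(\left(4 - 980560 + 2019953600 + 6382374400 - 2329876480 - 740479360\right) + 4795270\right) \left(-3575433\right) = \left(5330991604 + 4795270\right) \left(-3575433\right) = 5335786874 \left(-3575433\right) = -19077748470266442$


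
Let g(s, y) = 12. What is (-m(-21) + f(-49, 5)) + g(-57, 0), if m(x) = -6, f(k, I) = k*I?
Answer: -227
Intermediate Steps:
f(k, I) = I*k
(-m(-21) + f(-49, 5)) + g(-57, 0) = (-1*(-6) + 5*(-49)) + 12 = (6 - 245) + 12 = -239 + 12 = -227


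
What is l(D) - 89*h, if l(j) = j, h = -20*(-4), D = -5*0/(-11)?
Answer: -7120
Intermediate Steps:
D = 0 (D = 0*(-1/11) = 0)
h = 80
l(D) - 89*h = 0 - 89*80 = 0 - 7120 = -7120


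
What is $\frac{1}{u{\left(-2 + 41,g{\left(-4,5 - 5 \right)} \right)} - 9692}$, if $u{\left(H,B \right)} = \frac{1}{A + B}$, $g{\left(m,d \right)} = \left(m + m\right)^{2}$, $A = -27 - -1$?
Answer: $- \frac{38}{368295} \approx -0.00010318$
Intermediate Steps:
$A = -26$ ($A = -27 + 1 = -26$)
$g{\left(m,d \right)} = 4 m^{2}$ ($g{\left(m,d \right)} = \left(2 m\right)^{2} = 4 m^{2}$)
$u{\left(H,B \right)} = \frac{1}{-26 + B}$
$\frac{1}{u{\left(-2 + 41,g{\left(-4,5 - 5 \right)} \right)} - 9692} = \frac{1}{\frac{1}{-26 + 4 \left(-4\right)^{2}} - 9692} = \frac{1}{\frac{1}{-26 + 4 \cdot 16} - 9692} = \frac{1}{\frac{1}{-26 + 64} - 9692} = \frac{1}{\frac{1}{38} - 9692} = \frac{1}{- \frac{368295}{38}} = - \frac{38}{368295}$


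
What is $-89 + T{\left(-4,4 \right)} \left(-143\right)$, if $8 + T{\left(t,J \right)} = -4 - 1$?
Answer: $1770$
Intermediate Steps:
$T{\left(t,J \right)} = -13$ ($T{\left(t,J \right)} = -8 - 5 = -13$)
$-89 + T{\left(-4,4 \right)} \left(-143\right) = -89 - -1859 = -89 + 1859 = 1770$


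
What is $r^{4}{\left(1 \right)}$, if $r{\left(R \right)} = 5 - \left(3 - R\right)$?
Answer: $81$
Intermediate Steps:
$r{\left(R \right)} = 2 + R$ ($r{\left(R \right)} = 5 + \left(-3 + R\right) = 2 + R$)
$r^{4}{\left(1 \right)} = \left(2 + 1\right)^{4} = 3^{4} = 81$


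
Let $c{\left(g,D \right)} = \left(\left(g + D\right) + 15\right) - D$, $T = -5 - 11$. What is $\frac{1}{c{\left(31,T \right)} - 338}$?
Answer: $- \frac{1}{292} \approx -0.0034247$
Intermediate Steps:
$T = -16$ ($T = -5 - 11 = -16$)
$c{\left(g,D \right)} = 15 + g$ ($c{\left(g,D \right)} = \left(\left(D + g\right) + 15\right) - D = \left(15 + D + g\right) - D = 15 + g$)
$\frac{1}{c{\left(31,T \right)} - 338} = \frac{1}{\left(15 + 31\right) - 338} = \frac{1}{46 - 338} = \frac{1}{-292} = - \frac{1}{292}$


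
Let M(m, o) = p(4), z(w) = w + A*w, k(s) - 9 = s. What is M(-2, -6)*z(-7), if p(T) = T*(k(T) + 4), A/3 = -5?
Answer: 6664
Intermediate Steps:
A = -15 (A = 3*(-5) = -15)
k(s) = 9 + s
z(w) = -14*w (z(w) = w - 15*w = -14*w)
p(T) = T*(13 + T) (p(T) = T*((9 + T) + 4) = T*(13 + T))
M(m, o) = 68 (M(m, o) = 4*(13 + 4) = 4*17 = 68)
M(-2, -6)*z(-7) = 68*(-14*(-7)) = 68*98 = 6664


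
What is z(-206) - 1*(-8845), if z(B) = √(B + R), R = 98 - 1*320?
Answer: 8845 + 2*I*√107 ≈ 8845.0 + 20.688*I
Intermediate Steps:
R = -222 (R = 98 - 320 = -222)
z(B) = √(-222 + B) (z(B) = √(B - 222) = √(-222 + B))
z(-206) - 1*(-8845) = √(-222 - 206) - 1*(-8845) = √(-428) + 8845 = 2*I*√107 + 8845 = 8845 + 2*I*√107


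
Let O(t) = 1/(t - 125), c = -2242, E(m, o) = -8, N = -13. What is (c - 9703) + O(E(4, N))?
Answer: -1588686/133 ≈ -11945.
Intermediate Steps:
O(t) = 1/(-125 + t)
(c - 9703) + O(E(4, N)) = (-2242 - 9703) + 1/(-125 - 8) = -11945 + 1/(-133) = -11945 - 1/133 = -1588686/133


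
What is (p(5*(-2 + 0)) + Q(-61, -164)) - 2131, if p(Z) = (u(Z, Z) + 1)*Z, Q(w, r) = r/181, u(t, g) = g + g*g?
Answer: -550585/181 ≈ -3041.9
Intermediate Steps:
u(t, g) = g + g²
Q(w, r) = r/181 (Q(w, r) = r*(1/181) = r/181)
p(Z) = Z*(1 + Z*(1 + Z)) (p(Z) = (Z*(1 + Z) + 1)*Z = (1 + Z*(1 + Z))*Z = Z*(1 + Z*(1 + Z)))
(p(5*(-2 + 0)) + Q(-61, -164)) - 2131 = ((5*(-2 + 0))*(1 + (5*(-2 + 0))*(1 + 5*(-2 + 0))) + (1/181)*(-164)) - 2131 = ((5*(-2))*(1 + (5*(-2))*(1 + 5*(-2))) - 164/181) - 2131 = (-10*(1 - 10*(1 - 10)) - 164/181) - 2131 = (-10*(1 - 10*(-9)) - 164/181) - 2131 = (-10*(1 + 90) - 164/181) - 2131 = (-10*91 - 164/181) - 2131 = (-910 - 164/181) - 2131 = -164874/181 - 2131 = -550585/181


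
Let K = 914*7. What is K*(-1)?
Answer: -6398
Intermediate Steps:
K = 6398
K*(-1) = 6398*(-1) = -6398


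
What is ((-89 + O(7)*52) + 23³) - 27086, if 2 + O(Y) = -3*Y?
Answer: -16204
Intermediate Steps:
O(Y) = -2 - 3*Y
((-89 + O(7)*52) + 23³) - 27086 = ((-89 + (-2 - 3*7)*52) + 23³) - 27086 = ((-89 + (-2 - 21)*52) + 12167) - 27086 = ((-89 - 23*52) + 12167) - 27086 = ((-89 - 1196) + 12167) - 27086 = (-1285 + 12167) - 27086 = 10882 - 27086 = -16204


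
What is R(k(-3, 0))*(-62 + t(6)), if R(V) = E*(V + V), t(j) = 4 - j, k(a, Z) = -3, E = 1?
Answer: 384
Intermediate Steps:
R(V) = 2*V (R(V) = 1*(V + V) = 1*(2*V) = 2*V)
R(k(-3, 0))*(-62 + t(6)) = (2*(-3))*(-62 + (4 - 1*6)) = -6*(-62 + (4 - 6)) = -6*(-62 - 2) = -6*(-64) = 384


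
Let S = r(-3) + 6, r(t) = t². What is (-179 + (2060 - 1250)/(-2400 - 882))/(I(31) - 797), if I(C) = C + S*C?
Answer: 98048/164647 ≈ 0.59550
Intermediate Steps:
S = 15 (S = (-3)² + 6 = 9 + 6 = 15)
I(C) = 16*C (I(C) = C + 15*C = 16*C)
(-179 + (2060 - 1250)/(-2400 - 882))/(I(31) - 797) = (-179 + (2060 - 1250)/(-2400 - 882))/(16*31 - 797) = (-179 + 810/(-3282))/(496 - 797) = (-179 + 810*(-1/3282))/(-301) = (-179 - 135/547)*(-1/301) = -98048/547*(-1/301) = 98048/164647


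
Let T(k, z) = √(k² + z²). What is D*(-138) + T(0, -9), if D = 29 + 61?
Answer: -12411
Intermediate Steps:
D = 90
D*(-138) + T(0, -9) = 90*(-138) + √(0² + (-9)²) = -12420 + √(0 + 81) = -12420 + √81 = -12420 + 9 = -12411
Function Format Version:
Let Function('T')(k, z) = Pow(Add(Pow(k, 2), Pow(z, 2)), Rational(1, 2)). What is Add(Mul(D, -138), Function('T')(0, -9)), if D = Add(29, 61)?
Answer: -12411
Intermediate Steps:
D = 90
Add(Mul(D, -138), Function('T')(0, -9)) = Add(Mul(90, -138), Pow(Add(Pow(0, 2), Pow(-9, 2)), Rational(1, 2))) = Add(-12420, Pow(Add(0, 81), Rational(1, 2))) = Add(-12420, Pow(81, Rational(1, 2))) = Add(-12420, 9) = -12411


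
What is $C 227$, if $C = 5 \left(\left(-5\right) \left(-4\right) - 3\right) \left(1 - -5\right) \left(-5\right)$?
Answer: $-578850$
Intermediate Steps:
$C = -2550$ ($C = 5 \left(20 - 3\right) \left(1 + 5\right) \left(-5\right) = 5 \cdot 17 \cdot 6 \left(-5\right) = 5 \cdot 102 \left(-5\right) = 5 \left(-510\right) = -2550$)
$C 227 = \left(-2550\right) 227 = -578850$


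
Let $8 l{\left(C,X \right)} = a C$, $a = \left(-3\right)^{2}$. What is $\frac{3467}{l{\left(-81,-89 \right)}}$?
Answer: $- \frac{27736}{729} \approx -38.047$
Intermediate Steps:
$a = 9$
$l{\left(C,X \right)} = \frac{9 C}{8}$
$\frac{3467}{l{\left(-81,-89 \right)}} = \frac{3467}{\frac{9}{8} \left(-81\right)} = \frac{3467}{- \frac{729}{8}} = 3467 \left(- \frac{8}{729}\right) = - \frac{27736}{729}$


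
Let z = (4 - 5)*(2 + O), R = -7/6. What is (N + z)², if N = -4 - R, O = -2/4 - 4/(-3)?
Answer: 289/9 ≈ 32.111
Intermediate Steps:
R = -7/6 (R = -7*⅙ = -7/6 ≈ -1.1667)
O = ⅚ (O = -2*¼ - 4*(-⅓) = -½ + 4/3 = ⅚ ≈ 0.83333)
N = -17/6 (N = -4 - 1*(-7/6) = -4 + 7/6 = -17/6 ≈ -2.8333)
z = -17/6 (z = (4 - 5)*(2 + ⅚) = -1*17/6 = -17/6 ≈ -2.8333)
(N + z)² = (-17/6 - 17/6)² = (-17/3)² = 289/9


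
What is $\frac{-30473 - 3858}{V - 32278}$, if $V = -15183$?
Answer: $\frac{34331}{47461} \approx 0.72335$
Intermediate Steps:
$\frac{-30473 - 3858}{V - 32278} = \frac{-30473 - 3858}{-15183 - 32278} = - \frac{34331}{-47461} = \left(-34331\right) \left(- \frac{1}{47461}\right) = \frac{34331}{47461}$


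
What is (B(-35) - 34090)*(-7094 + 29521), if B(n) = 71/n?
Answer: -26760367367/35 ≈ -7.6458e+8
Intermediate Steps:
(B(-35) - 34090)*(-7094 + 29521) = (71/(-35) - 34090)*(-7094 + 29521) = (71*(-1/35) - 34090)*22427 = (-71/35 - 34090)*22427 = -1193221/35*22427 = -26760367367/35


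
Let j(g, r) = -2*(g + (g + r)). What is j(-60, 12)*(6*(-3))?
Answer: -3888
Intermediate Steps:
j(g, r) = -4*g - 2*r (j(g, r) = -2*(r + 2*g) = -4*g - 2*r)
j(-60, 12)*(6*(-3)) = (-4*(-60) - 2*12)*(6*(-3)) = (240 - 24)*(-18) = 216*(-18) = -3888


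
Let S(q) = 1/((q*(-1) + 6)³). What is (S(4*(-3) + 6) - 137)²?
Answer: 56043460225/2985984 ≈ 18769.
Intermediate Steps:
S(q) = (6 - q)⁻³ (S(q) = 1/((-q + 6)³) = 1/((6 - q)³) = (6 - q)⁻³)
(S(4*(-3) + 6) - 137)² = (-1/(-6 + (4*(-3) + 6))³ - 137)² = (-1/(-6 + (-12 + 6))³ - 137)² = (-1/(-6 - 6)³ - 137)² = (-1/(-12)³ - 137)² = (-1*(-1/1728) - 137)² = (1/1728 - 137)² = (-236735/1728)² = 56043460225/2985984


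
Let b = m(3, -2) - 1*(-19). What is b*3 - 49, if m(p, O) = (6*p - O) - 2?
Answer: 62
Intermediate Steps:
m(p, O) = -2 - O + 6*p (m(p, O) = (-O + 6*p) - 2 = -2 - O + 6*p)
b = 37 (b = (-2 - 1*(-2) + 6*3) - 1*(-19) = (-2 + 2 + 18) + 19 = 18 + 19 = 37)
b*3 - 49 = 37*3 - 49 = 111 - 49 = 62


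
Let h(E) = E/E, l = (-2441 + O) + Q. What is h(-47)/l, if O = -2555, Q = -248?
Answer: -1/5244 ≈ -0.00019069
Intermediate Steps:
l = -5244 (l = (-2441 - 2555) - 248 = -4996 - 248 = -5244)
h(E) = 1
h(-47)/l = 1/(-5244) = 1*(-1/5244) = -1/5244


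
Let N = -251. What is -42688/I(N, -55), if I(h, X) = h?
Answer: 42688/251 ≈ 170.07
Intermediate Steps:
-42688/I(N, -55) = -42688/(-251) = -42688*(-1/251) = 42688/251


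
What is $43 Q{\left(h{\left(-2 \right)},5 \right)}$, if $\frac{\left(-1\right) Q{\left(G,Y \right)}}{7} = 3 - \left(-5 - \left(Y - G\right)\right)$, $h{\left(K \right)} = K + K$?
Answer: $-5117$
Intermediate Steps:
$h{\left(K \right)} = 2 K$
$Q{\left(G,Y \right)} = -56 - 7 Y + 7 G$ ($Q{\left(G,Y \right)} = - 7 \left(3 - \left(-5 - \left(Y - G\right)\right)\right) = - 7 \left(3 - \left(-5 + \left(G - Y\right)\right)\right) = - 7 \left(3 - \left(-5 + G - Y\right)\right) = - 7 \left(3 + \left(5 + Y - G\right)\right) = - 7 \left(8 + Y - G\right) = -56 - 7 Y + 7 G$)
$43 Q{\left(h{\left(-2 \right)},5 \right)} = 43 \left(-56 - 35 + 7 \cdot 2 \left(-2\right)\right) = 43 \left(-56 - 35 + 7 \left(-4\right)\right) = 43 \left(-56 - 35 - 28\right) = 43 \left(-119\right) = -5117$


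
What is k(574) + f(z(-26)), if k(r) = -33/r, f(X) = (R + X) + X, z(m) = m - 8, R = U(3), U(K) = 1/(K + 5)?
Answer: -155973/2296 ≈ -67.932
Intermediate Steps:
U(K) = 1/(5 + K)
R = 1/8 (R = 1/(5 + 3) = 1/8 ≈ 0.12500)
z(m) = -8 + m
f(X) = 1/8 + 2*X (f(X) = (1/8 + X) + X = 1/8 + 2*X)
k(574) + f(z(-26)) = -33/574 + (1/8 + 2*(-8 - 26)) = -33*1/574 + (1/8 + 2*(-34)) = -33/574 + (1/8 - 68) = -33/574 - 543/8 = -155973/2296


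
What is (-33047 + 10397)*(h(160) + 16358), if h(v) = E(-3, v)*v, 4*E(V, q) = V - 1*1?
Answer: -366884700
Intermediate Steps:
E(V, q) = -¼ + V/4 (E(V, q) = (V - 1*1)/4 = (V - 1)/4 = (-1 + V)/4 = -¼ + V/4)
h(v) = -v (h(v) = (-¼ + (¼)*(-3))*v = (-¼ - ¾)*v = -v)
(-33047 + 10397)*(h(160) + 16358) = (-33047 + 10397)*(-1*160 + 16358) = -22650*(-160 + 16358) = -22650*16198 = -366884700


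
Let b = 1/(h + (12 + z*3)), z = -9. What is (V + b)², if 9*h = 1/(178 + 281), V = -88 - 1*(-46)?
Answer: 6794462611161/3839537296 ≈ 1769.6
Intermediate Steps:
V = -42 (V = -88 + 46 = -42)
h = 1/4131 (h = 1/(9*(178 + 281)) = (⅑)/459 = (⅑)*(1/459) = 1/4131 ≈ 0.00024207)
b = -4131/61964 (b = 1/(1/4131 + (12 - 9*3)) = 1/(1/4131 + (12 - 27)) = 1/(1/4131 - 15) = 1/(-61964/4131) = -4131/61964 ≈ -0.066668)
(V + b)² = (-42 - 4131/61964)² = (-2606619/61964)² = 6794462611161/3839537296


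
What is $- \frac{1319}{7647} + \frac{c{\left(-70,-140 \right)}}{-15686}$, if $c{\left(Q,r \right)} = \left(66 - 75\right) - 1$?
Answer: $- \frac{10306682}{59975421} \approx -0.17185$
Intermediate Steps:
$c{\left(Q,r \right)} = -10$ ($c{\left(Q,r \right)} = -9 - 1 = -10$)
$- \frac{1319}{7647} + \frac{c{\left(-70,-140 \right)}}{-15686} = - \frac{1319}{7647} - \frac{10}{-15686} = \left(-1319\right) \frac{1}{7647} - - \frac{5}{7843} = - \frac{1319}{7647} + \frac{5}{7843} = - \frac{10306682}{59975421}$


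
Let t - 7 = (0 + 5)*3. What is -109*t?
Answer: -2398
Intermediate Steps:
t = 22 (t = 7 + (0 + 5)*3 = 7 + 5*3 = 7 + 15 = 22)
-109*t = -109*22 = -2398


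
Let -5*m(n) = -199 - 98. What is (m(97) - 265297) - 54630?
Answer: -1599338/5 ≈ -3.1987e+5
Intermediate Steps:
m(n) = 297/5 (m(n) = -(-199 - 98)/5 = -1/5*(-297) = 297/5)
(m(97) - 265297) - 54630 = (297/5 - 265297) - 54630 = -1326188/5 - 54630 = -1599338/5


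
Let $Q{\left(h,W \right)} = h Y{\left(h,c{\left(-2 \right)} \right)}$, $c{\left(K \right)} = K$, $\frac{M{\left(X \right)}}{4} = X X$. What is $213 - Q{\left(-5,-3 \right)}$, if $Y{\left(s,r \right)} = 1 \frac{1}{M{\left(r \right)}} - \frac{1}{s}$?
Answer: $\frac{3429}{16} \approx 214.31$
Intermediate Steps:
$M{\left(X \right)} = 4 X^{2}$ ($M{\left(X \right)} = 4 X X = 4 X^{2}$)
$Y{\left(s,r \right)} = - \frac{1}{s} + \frac{1}{4 r^{2}}$ ($Y{\left(s,r \right)} = 1 \frac{1}{4 r^{2}} - \frac{1}{s} = \frac{1}{4 r^{2}} - \frac{1}{s} = - \frac{1}{s} + \frac{1}{4 r^{2}}$)
$Q{\left(h,W \right)} = h \left(\frac{1}{16} - \frac{1}{h}\right)$ ($Q{\left(h,W \right)} = h \left(- \frac{1}{h} + \frac{1}{4 \cdot 4}\right) = h \left(- \frac{1}{h} + \frac{1}{4} \cdot \frac{1}{4}\right) = h \left(- \frac{1}{h} + \frac{1}{16}\right) = h \left(\frac{1}{16} - \frac{1}{h}\right)$)
$213 - Q{\left(-5,-3 \right)} = 213 - \left(-1 + \frac{1}{16} \left(-5\right)\right) = 213 - \left(-1 - \frac{5}{16}\right) = 213 - - \frac{21}{16} = 213 + \frac{21}{16} = \frac{3429}{16}$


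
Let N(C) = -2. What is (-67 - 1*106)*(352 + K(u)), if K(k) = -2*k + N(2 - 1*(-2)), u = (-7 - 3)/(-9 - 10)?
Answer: -1146990/19 ≈ -60368.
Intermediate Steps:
u = 10/19 (u = -10/(-19) = -10*(-1/19) = 10/19 ≈ 0.52632)
K(k) = -2 - 2*k (K(k) = -2*k - 2 = -2 - 2*k)
(-67 - 1*106)*(352 + K(u)) = (-67 - 1*106)*(352 + (-2 - 2*10/19)) = (-67 - 106)*(352 + (-2 - 20/19)) = -173*(352 - 58/19) = -173*6630/19 = -1146990/19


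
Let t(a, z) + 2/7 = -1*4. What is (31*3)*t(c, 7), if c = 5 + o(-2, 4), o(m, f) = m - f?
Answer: -2790/7 ≈ -398.57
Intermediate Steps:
c = -1 (c = 5 + (-2 - 1*4) = 5 + (-2 - 4) = 5 - 6 = -1)
t(a, z) = -30/7 (t(a, z) = -2/7 - 1*4 = -2/7 - 4 = -30/7)
(31*3)*t(c, 7) = (31*3)*(-30/7) = 93*(-30/7) = -2790/7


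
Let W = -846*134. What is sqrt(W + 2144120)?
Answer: 14*sqrt(10361) ≈ 1425.0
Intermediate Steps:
W = -113364
sqrt(W + 2144120) = sqrt(-113364 + 2144120) = sqrt(2030756) = 14*sqrt(10361)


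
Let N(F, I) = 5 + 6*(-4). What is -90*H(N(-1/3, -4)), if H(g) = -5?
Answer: 450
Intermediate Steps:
N(F, I) = -19 (N(F, I) = 5 - 24 = -19)
-90*H(N(-1/3, -4)) = -90*(-5) = 450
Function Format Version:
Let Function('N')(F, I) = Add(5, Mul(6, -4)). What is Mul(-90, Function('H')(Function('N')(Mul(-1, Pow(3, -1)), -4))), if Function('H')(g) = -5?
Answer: 450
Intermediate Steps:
Function('N')(F, I) = -19 (Function('N')(F, I) = Add(5, -24) = -19)
Mul(-90, Function('H')(Function('N')(Mul(-1, Pow(3, -1)), -4))) = Mul(-90, -5) = 450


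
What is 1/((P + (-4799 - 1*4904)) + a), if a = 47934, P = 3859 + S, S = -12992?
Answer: 1/29098 ≈ 3.4367e-5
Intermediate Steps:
P = -9133 (P = 3859 - 12992 = -9133)
1/((P + (-4799 - 1*4904)) + a) = 1/((-9133 + (-4799 - 1*4904)) + 47934) = 1/((-9133 + (-4799 - 4904)) + 47934) = 1/((-9133 - 9703) + 47934) = 1/(-18836 + 47934) = 1/29098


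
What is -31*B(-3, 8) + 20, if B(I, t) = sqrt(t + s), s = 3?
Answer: 20 - 31*sqrt(11) ≈ -82.815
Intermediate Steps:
B(I, t) = sqrt(3 + t) (B(I, t) = sqrt(t + 3) = sqrt(3 + t))
-31*B(-3, 8) + 20 = -31*sqrt(3 + 8) + 20 = -31*sqrt(11) + 20 = 20 - 31*sqrt(11)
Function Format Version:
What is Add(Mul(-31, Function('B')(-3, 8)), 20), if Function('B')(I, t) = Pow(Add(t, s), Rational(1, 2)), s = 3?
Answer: Add(20, Mul(-31, Pow(11, Rational(1, 2)))) ≈ -82.815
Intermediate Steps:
Function('B')(I, t) = Pow(Add(3, t), Rational(1, 2)) (Function('B')(I, t) = Pow(Add(t, 3), Rational(1, 2)) = Pow(Add(3, t), Rational(1, 2)))
Add(Mul(-31, Function('B')(-3, 8)), 20) = Add(Mul(-31, Pow(Add(3, 8), Rational(1, 2))), 20) = Add(Mul(-31, Pow(11, Rational(1, 2))), 20) = Add(20, Mul(-31, Pow(11, Rational(1, 2))))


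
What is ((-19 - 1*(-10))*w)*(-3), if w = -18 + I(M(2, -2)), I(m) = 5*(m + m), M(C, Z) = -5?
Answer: -1836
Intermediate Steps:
I(m) = 10*m (I(m) = 5*(2*m) = 10*m)
w = -68 (w = -18 + 10*(-5) = -18 - 50 = -68)
((-19 - 1*(-10))*w)*(-3) = ((-19 - 1*(-10))*(-68))*(-3) = ((-19 + 10)*(-68))*(-3) = -9*(-68)*(-3) = 612*(-3) = -1836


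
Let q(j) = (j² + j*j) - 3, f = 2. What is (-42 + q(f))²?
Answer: 1369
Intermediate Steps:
q(j) = -3 + 2*j² (q(j) = (j² + j²) - 3 = 2*j² - 3 = -3 + 2*j²)
(-42 + q(f))² = (-42 + (-3 + 2*2²))² = (-42 + (-3 + 2*4))² = (-42 + (-3 + 8))² = (-42 + 5)² = (-37)² = 1369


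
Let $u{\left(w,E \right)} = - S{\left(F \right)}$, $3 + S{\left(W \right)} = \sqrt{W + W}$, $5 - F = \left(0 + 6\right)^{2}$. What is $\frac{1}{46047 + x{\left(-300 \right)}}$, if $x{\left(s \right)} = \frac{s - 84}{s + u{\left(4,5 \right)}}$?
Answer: $\frac{1354909595}{62391272692869} + \frac{128 i \sqrt{62}}{62391272692869} \approx 2.1716 \cdot 10^{-5} + 1.6154 \cdot 10^{-11} i$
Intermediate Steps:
$F = -31$ ($F = 5 - \left(0 + 6\right)^{2} = 5 - 6^{2} = 5 - 36 = -31$)
$S{\left(W \right)} = -3 + \sqrt{2} \sqrt{W}$ ($S{\left(W \right)} = -3 + \sqrt{W + W} = -3 + \sqrt{2 W} = -3 + \sqrt{2} \sqrt{W}$)
$u{\left(w,E \right)} = 3 - i \sqrt{62}$ ($u{\left(w,E \right)} = - (-3 + \sqrt{2} \sqrt{-31}) = - (-3 + \sqrt{2} i \sqrt{31}) = - (-3 + i \sqrt{62}) = 3 - i \sqrt{62}$)
$x{\left(s \right)} = \frac{-84 + s}{3 + s - i \sqrt{62}}$ ($x{\left(s \right)} = \frac{s - 84}{s + \left(3 - i \sqrt{62}\right)} = \frac{-84 + s}{3 + s - i \sqrt{62}}$)
$\frac{1}{46047 + x{\left(-300 \right)}} = \frac{1}{46047 + \frac{-84 - 300}{3 - 300 - i \sqrt{62}}} = \frac{1}{46047 + \frac{1}{-297 - i \sqrt{62}} \left(-384\right)} = \frac{1}{46047 - \frac{384}{-297 - i \sqrt{62}}}$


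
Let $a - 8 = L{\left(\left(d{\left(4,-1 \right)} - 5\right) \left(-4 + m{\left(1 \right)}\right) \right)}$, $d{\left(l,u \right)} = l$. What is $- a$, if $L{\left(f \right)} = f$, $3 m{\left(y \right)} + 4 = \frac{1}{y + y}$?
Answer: $- \frac{79}{6} \approx -13.167$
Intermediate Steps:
$m{\left(y \right)} = - \frac{4}{3} + \frac{1}{6 y}$ ($m{\left(y \right)} = - \frac{4}{3} + \frac{1}{3 \left(y + y\right)} = - \frac{4}{3} + \frac{1}{3 \cdot 2 y} = - \frac{4}{3} + \frac{\frac{1}{2} \frac{1}{y}}{3} = - \frac{4}{3} + \frac{1}{6 y}$)
$a = \frac{79}{6}$ ($a = 8 + \left(4 - 5\right) \left(-4 + \frac{1 - 8}{6 \cdot 1}\right) = 8 - \left(-4 + \frac{1}{6} \cdot 1 \left(1 - 8\right)\right) = 8 - \left(-4 + \frac{1}{6} \cdot 1 \left(-7\right)\right) = 8 - \left(-4 - \frac{7}{6}\right) = 8 - - \frac{31}{6} = 8 + \frac{31}{6} = \frac{79}{6} \approx 13.167$)
$- a = \left(-1\right) \frac{79}{6} = - \frac{79}{6}$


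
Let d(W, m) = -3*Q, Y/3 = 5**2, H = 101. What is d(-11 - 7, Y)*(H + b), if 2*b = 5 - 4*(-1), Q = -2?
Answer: 633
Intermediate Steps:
Y = 75 (Y = 3*5**2 = 3*25 = 75)
d(W, m) = 6 (d(W, m) = -3*(-2) = 6)
b = 9/2 (b = (5 - 4*(-1))/2 = (5 + 4)/2 = (1/2)*9 = 9/2 ≈ 4.5000)
d(-11 - 7, Y)*(H + b) = 6*(101 + 9/2) = 6*(211/2) = 633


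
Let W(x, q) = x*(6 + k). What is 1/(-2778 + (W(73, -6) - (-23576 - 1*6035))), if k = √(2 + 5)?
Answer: 27271/743670138 - 73*√7/743670138 ≈ 3.6411e-5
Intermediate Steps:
k = √7 ≈ 2.6458
W(x, q) = x*(6 + √7)
1/(-2778 + (W(73, -6) - (-23576 - 1*6035))) = 1/(-2778 + (73*(6 + √7) - (-23576 - 1*6035))) = 1/(-2778 + ((438 + 73*√7) - (-23576 - 6035))) = 1/(-2778 + ((438 + 73*√7) - 1*(-29611))) = 1/(-2778 + ((438 + 73*√7) + 29611)) = 1/(-2778 + (30049 + 73*√7)) = 1/(27271 + 73*√7)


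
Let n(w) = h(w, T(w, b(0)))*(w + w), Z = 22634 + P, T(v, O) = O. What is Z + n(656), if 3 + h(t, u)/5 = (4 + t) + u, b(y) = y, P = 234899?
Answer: 4567453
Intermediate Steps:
h(t, u) = 5 + 5*t + 5*u (h(t, u) = -15 + 5*((4 + t) + u) = -15 + 5*(4 + t + u) = -15 + (20 + 5*t + 5*u) = 5 + 5*t + 5*u)
Z = 257533 (Z = 22634 + 234899 = 257533)
n(w) = 2*w*(5 + 5*w) (n(w) = (5 + 5*w + 5*0)*(w + w) = (5 + 5*w + 0)*(2*w) = (5 + 5*w)*(2*w) = 2*w*(5 + 5*w))
Z + n(656) = 257533 + 10*656*(1 + 656) = 257533 + 10*656*657 = 257533 + 4309920 = 4567453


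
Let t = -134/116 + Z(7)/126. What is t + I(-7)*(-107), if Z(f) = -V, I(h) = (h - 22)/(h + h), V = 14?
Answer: -407255/1827 ≈ -222.91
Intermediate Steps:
I(h) = (-22 + h)/(2*h) (I(h) = (-22 + h)/((2*h)) = (-22 + h)*(1/(2*h)) = (-22 + h)/(2*h))
Z(f) = -14 (Z(f) = -1*14 = -14)
t = -661/522 (t = -134/116 - 14/126 = -134*1/116 - 14*1/126 = -67/58 - ⅑ = -661/522 ≈ -1.2663)
t + I(-7)*(-107) = -661/522 + ((½)*(-22 - 7)/(-7))*(-107) = -661/522 + ((½)*(-⅐)*(-29))*(-107) = -661/522 + (29/14)*(-107) = -661/522 - 3103/14 = -407255/1827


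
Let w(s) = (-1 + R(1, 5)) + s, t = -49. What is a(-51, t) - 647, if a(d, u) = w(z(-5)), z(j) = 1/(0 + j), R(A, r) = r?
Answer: -3216/5 ≈ -643.20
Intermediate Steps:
z(j) = 1/j
w(s) = 4 + s (w(s) = (-1 + 5) + s = 4 + s)
a(d, u) = 19/5 (a(d, u) = 4 + 1/(-5) = 4 - ⅕ = 19/5)
a(-51, t) - 647 = 19/5 - 647 = -3216/5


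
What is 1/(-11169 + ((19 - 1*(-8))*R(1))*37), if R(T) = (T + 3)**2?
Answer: 1/4815 ≈ 0.00020768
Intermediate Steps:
R(T) = (3 + T)**2
1/(-11169 + ((19 - 1*(-8))*R(1))*37) = 1/(-11169 + ((19 - 1*(-8))*(3 + 1)**2)*37) = 1/(-11169 + ((19 + 8)*4**2)*37) = 1/(-11169 + (27*16)*37) = 1/(-11169 + 432*37) = 1/(-11169 + 15984) = 1/4815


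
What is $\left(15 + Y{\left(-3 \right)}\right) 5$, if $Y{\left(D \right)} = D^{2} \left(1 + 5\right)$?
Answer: $345$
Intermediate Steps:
$Y{\left(D \right)} = 6 D^{2}$ ($Y{\left(D \right)} = D^{2} \cdot 6 = 6 D^{2}$)
$\left(15 + Y{\left(-3 \right)}\right) 5 = \left(15 + 6 \left(-3\right)^{2}\right) 5 = \left(15 + 6 \cdot 9\right) 5 = \left(15 + 54\right) 5 = 69 \cdot 5 = 345$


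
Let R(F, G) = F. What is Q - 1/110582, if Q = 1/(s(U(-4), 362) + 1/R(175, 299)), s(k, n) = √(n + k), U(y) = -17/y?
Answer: -122273021/4961330101422 + 61250*√1465/44865621 ≈ 0.052228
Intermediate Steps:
s(k, n) = √(k + n)
Q = 1/(1/175 + √1465/2) (Q = 1/(√(-17/(-4) + 362) + 1/175) = 1/(√(-17*(-¼) + 362) + 1/175) = 1/(√(17/4 + 362) + 1/175) = 1/(√(1465/4) + 1/175) = 1/(√1465/2 + 1/175) = 1/(1/175 + √1465/2) ≈ 0.052237)
Q - 1/110582 = (-700/44865621 + 61250*√1465/44865621) - 1/110582 = -122273021/4961330101422 + 61250*√1465/44865621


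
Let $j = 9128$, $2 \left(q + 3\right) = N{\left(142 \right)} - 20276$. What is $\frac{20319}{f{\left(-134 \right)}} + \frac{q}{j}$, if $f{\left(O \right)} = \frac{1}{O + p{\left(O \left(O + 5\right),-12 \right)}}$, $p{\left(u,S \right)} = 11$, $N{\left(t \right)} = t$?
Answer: $- \frac{11406522703}{4564} \approx -2.4992 \cdot 10^{6}$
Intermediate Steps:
$f{\left(O \right)} = \frac{1}{11 + O}$ ($f{\left(O \right)} = \frac{1}{O + 11} = \frac{1}{11 + O}$)
$q = -10070$ ($q = -3 + \frac{142 - 20276}{2} = -3 + \frac{1}{2} \left(-20134\right) = -3 - 10067 = -10070$)
$\frac{20319}{f{\left(-134 \right)}} + \frac{q}{j} = \frac{20319}{\frac{1}{11 - 134}} - \frac{10070}{9128} = \frac{20319}{\frac{1}{-123}} - \frac{5035}{4564} = \frac{20319}{- \frac{1}{123}} - \frac{5035}{4564} = 20319 \left(-123\right) - \frac{5035}{4564} = -2499237 - \frac{5035}{4564} = - \frac{11406522703}{4564}$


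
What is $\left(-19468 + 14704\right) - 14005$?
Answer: $-18769$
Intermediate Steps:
$\left(-19468 + 14704\right) - 14005 = -4764 - 14005 = -18769$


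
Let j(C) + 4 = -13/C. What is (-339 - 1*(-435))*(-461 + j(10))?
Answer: -223824/5 ≈ -44765.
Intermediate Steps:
j(C) = -4 - 13/C
(-339 - 1*(-435))*(-461 + j(10)) = (-339 - 1*(-435))*(-461 + (-4 - 13/10)) = (-339 + 435)*(-461 + (-4 - 13*⅒)) = 96*(-461 + (-4 - 13/10)) = 96*(-461 - 53/10) = 96*(-4663/10) = -223824/5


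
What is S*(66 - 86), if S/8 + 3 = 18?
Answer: -2400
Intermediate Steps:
S = 120 (S = -24 + 8*18 = -24 + 144 = 120)
S*(66 - 86) = 120*(66 - 86) = 120*(-20) = -2400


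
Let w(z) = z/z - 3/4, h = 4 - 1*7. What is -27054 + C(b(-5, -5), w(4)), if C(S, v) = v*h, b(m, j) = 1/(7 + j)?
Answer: -108219/4 ≈ -27055.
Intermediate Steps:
h = -3 (h = 4 - 7 = -3)
w(z) = ¼ (w(z) = 1 - 3*¼ = 1 - ¾ = ¼)
C(S, v) = -3*v (C(S, v) = v*(-3) = -3*v)
-27054 + C(b(-5, -5), w(4)) = -27054 - 3*¼ = -27054 - ¾ = -108219/4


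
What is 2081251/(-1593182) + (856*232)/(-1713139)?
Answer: -3881865456633/2729342218298 ≈ -1.4223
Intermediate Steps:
2081251/(-1593182) + (856*232)/(-1713139) = 2081251*(-1/1593182) + 198592*(-1/1713139) = -2081251/1593182 - 198592/1713139 = -3881865456633/2729342218298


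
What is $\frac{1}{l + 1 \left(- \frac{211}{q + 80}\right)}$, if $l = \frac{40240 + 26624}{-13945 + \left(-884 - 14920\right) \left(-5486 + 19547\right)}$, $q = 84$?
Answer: $- \frac{36446374196}{46902337375} \approx -0.77707$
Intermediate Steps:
$l = - \frac{66864}{222233989}$ ($l = \frac{66864}{-13945 - 222220044} = \frac{66864}{-222233989} = 66864 \left(- \frac{1}{222233989}\right) = - \frac{66864}{222233989} \approx -0.00030087$)
$\frac{1}{l + 1 \left(- \frac{211}{q + 80}\right)} = \frac{1}{- \frac{66864}{222233989} + 1 \left(- \frac{211}{84 + 80}\right)} = \frac{1}{- \frac{66864}{222233989} + 1 \left(- \frac{211}{164}\right)} = \frac{1}{- \frac{66864}{222233989} - \frac{211}{164}} = \frac{1}{- \frac{46902337375}{36446374196}} = - \frac{36446374196}{46902337375}$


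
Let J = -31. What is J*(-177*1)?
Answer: 5487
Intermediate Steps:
J*(-177*1) = -(-5487) = -31*(-177) = 5487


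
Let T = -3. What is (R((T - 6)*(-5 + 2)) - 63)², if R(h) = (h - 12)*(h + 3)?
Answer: 149769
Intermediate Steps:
R(h) = (-12 + h)*(3 + h)
(R((T - 6)*(-5 + 2)) - 63)² = ((-36 + ((-3 - 6)*(-5 + 2))² - 9*(-3 - 6)*(-5 + 2)) - 63)² = ((-36 + (-9*(-3))² - (-81)*(-3)) - 63)² = ((-36 + 27² - 9*27) - 63)² = ((-36 + 729 - 243) - 63)² = (450 - 63)² = 387² = 149769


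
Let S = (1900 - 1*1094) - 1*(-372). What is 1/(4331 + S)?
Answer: 1/5509 ≈ 0.00018152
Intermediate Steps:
S = 1178 (S = (1900 - 1094) + 372 = 806 + 372 = 1178)
1/(4331 + S) = 1/(4331 + 1178) = 1/5509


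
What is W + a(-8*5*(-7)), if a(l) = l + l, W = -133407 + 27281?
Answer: -105566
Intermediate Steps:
W = -106126
a(l) = 2*l
W + a(-8*5*(-7)) = -106126 + 2*(-8*5*(-7)) = -106126 + 2*(-40*(-7)) = -106126 + 2*280 = -106126 + 560 = -105566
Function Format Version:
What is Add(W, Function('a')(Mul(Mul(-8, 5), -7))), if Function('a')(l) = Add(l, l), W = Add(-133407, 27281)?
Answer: -105566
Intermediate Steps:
W = -106126
Function('a')(l) = Mul(2, l)
Add(W, Function('a')(Mul(Mul(-8, 5), -7))) = Add(-106126, Mul(2, Mul(Mul(-8, 5), -7))) = Add(-106126, Mul(2, Mul(-40, -7))) = Add(-106126, Mul(2, 280)) = Add(-106126, 560) = -105566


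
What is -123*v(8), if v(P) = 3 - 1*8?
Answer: 615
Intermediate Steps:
v(P) = -5 (v(P) = 3 - 8 = -5)
-123*v(8) = -123*(-5) = 615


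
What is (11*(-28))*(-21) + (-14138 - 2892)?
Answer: -10562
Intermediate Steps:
(11*(-28))*(-21) + (-14138 - 2892) = -308*(-21) - 17030 = 6468 - 17030 = -10562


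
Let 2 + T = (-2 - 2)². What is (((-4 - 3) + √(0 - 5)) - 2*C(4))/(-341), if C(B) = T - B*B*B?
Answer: -3/11 - I*√5/341 ≈ -0.27273 - 0.0065574*I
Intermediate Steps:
T = 14 (T = -2 + (-2 - 2)² = -2 + (-4)² = -2 + 16 = 14)
C(B) = 14 - B³ (C(B) = 14 - B*B*B = 14 - B²*B = 14 - B³)
(((-4 - 3) + √(0 - 5)) - 2*C(4))/(-341) = (((-4 - 3) + √(0 - 5)) - 2*(14 - 1*4³))/(-341) = ((-7 + √(-5)) - 2*(14 - 1*64))*(-1/341) = ((-7 + I*√5) - 2*(14 - 64))*(-1/341) = ((-7 + I*√5) - 2*(-50))*(-1/341) = ((-7 + I*√5) + 100)*(-1/341) = (93 + I*√5)*(-1/341) = -3/11 - I*√5/341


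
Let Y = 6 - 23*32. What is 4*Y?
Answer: -2920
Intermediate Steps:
Y = -730 (Y = 6 - 736 = -730)
4*Y = 4*(-730) = -2920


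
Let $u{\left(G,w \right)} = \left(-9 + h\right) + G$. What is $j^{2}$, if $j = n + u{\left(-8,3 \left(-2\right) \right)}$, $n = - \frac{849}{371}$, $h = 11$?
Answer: $\frac{9455625}{137641} \approx 68.698$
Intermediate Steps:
$n = - \frac{849}{371}$ ($n = \left(-849\right) \frac{1}{371} = - \frac{849}{371} \approx -2.2884$)
$u{\left(G,w \right)} = 2 + G$ ($u{\left(G,w \right)} = \left(-9 + 11\right) + G = 2 + G$)
$j = - \frac{3075}{371}$ ($j = - \frac{849}{371} + \left(2 - 8\right) = - \frac{849}{371} - 6 = - \frac{3075}{371} \approx -8.2884$)
$j^{2} = \left(- \frac{3075}{371}\right)^{2} = \frac{9455625}{137641}$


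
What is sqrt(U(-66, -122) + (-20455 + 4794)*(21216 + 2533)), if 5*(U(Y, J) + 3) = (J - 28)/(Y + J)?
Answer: I*sqrt(3286400799502)/94 ≈ 19286.0*I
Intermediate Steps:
U(Y, J) = -3 + (-28 + J)/(5*(J + Y)) (U(Y, J) = -3 + ((J - 28)/(Y + J))/5 = -3 + ((-28 + J)/(J + Y))/5 = -3 + (-28 + J)/(5*(J + Y)))
sqrt(U(-66, -122) + (-20455 + 4794)*(21216 + 2533)) = sqrt((-28 - 15*(-66) - 14*(-122))/(5*(-122 - 66)) + (-20455 + 4794)*(21216 + 2533)) = sqrt((1/5)*(-28 + 990 + 1708)/(-188) - 15661*23749) = sqrt((1/5)*(-1/188)*2670 - 371933089) = sqrt(-267/94 - 371933089) = sqrt(-34961710633/94) = I*sqrt(3286400799502)/94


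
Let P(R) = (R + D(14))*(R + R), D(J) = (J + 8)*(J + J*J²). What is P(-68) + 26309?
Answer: -8216379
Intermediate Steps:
D(J) = (8 + J)*(J + J³)
P(R) = 2*R*(60676 + R) (P(R) = (R + 14*(8 + 14 + 14³ + 8*14²))*(R + R) = (R + 14*(8 + 14 + 2744 + 8*196))*(2*R) = (R + 14*(8 + 14 + 2744 + 1568))*(2*R) = (R + 14*4334)*(2*R) = (R + 60676)*(2*R) = (60676 + R)*(2*R) = 2*R*(60676 + R))
P(-68) + 26309 = 2*(-68)*(60676 - 68) + 26309 = 2*(-68)*60608 + 26309 = -8242688 + 26309 = -8216379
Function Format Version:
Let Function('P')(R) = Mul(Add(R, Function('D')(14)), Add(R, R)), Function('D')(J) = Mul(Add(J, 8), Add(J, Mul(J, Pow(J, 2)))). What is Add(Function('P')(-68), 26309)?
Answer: -8216379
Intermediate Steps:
Function('D')(J) = Mul(Add(8, J), Add(J, Pow(J, 3)))
Function('P')(R) = Mul(2, R, Add(60676, R)) (Function('P')(R) = Mul(Add(R, Mul(14, Add(8, 14, Pow(14, 3), Mul(8, Pow(14, 2))))), Add(R, R)) = Mul(Add(R, Mul(14, Add(8, 14, 2744, Mul(8, 196)))), Mul(2, R)) = Mul(Add(R, Mul(14, Add(8, 14, 2744, 1568))), Mul(2, R)) = Mul(Add(R, Mul(14, 4334)), Mul(2, R)) = Mul(Add(R, 60676), Mul(2, R)) = Mul(Add(60676, R), Mul(2, R)) = Mul(2, R, Add(60676, R)))
Add(Function('P')(-68), 26309) = Add(Mul(2, -68, Add(60676, -68)), 26309) = Add(Mul(2, -68, 60608), 26309) = Add(-8242688, 26309) = -8216379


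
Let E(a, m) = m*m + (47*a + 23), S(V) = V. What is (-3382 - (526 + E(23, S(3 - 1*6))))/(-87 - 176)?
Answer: 5021/263 ≈ 19.091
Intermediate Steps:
E(a, m) = 23 + m² + 47*a (E(a, m) = m² + (23 + 47*a) = 23 + m² + 47*a)
(-3382 - (526 + E(23, S(3 - 1*6))))/(-87 - 176) = (-3382 - (526 + (23 + (3 - 1*6)² + 47*23)))/(-87 - 176) = (-3382 - (526 + (23 + (3 - 6)² + 1081)))/(-263) = (-3382 - (526 + (23 + (-3)² + 1081)))*(-1/263) = (-3382 - (526 + (23 + 9 + 1081)))*(-1/263) = (-3382 - (526 + 1113))*(-1/263) = (-3382 - 1*1639)*(-1/263) = (-3382 - 1639)*(-1/263) = -5021*(-1/263) = 5021/263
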